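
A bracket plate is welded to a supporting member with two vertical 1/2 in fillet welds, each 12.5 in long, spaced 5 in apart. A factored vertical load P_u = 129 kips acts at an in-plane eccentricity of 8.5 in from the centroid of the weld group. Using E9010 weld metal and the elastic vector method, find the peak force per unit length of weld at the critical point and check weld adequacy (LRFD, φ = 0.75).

E90XX → F_EXX = 90 ksi.
Total weld length L_w = 25 in. Treat welds as unit-width lines.
Polar moment about centroid: J = 2[d³/12 + d(b/2)²] = 2[12.5³/12 + 12.5×2.5²] = 481.8 in³.
Direct shear f_v = P/L_w = 129 / 25 = 5.16 kip/in (vertical).
Torsion M = P·e = 129 × 8.5 = 1096.5 kip·in.
Critical point at (x, y) = (2.5, 6.25) from centroid. f_tx = M·y/J = 14.22 kip/in; f_ty = M·x/J = 5.69 kip/in.
Resultant f_max = √[f_tx² + (f_v + f_ty)²] = √[14.22² + (5.16 + 5.69)²] = 17.89 kip/in.
Capacity per unit length: φr_n = 0.75 × 0.6 × 90 × (0.707 × 0.5) = 14.32 kip/in.
17.89 > 14.32 → NOT adequate.

f_max ≈ 17.9 kip/in; NOT adequate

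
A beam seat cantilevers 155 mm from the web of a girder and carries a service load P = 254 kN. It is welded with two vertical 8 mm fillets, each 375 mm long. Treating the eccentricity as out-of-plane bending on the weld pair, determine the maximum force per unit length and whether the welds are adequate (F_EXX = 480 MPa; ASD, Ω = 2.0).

f_max ≈ 906 N/mm; NOT adequate

L_w = 2 × 375 = 750 mm; section modulus (unit throat) S = 2 × L²/6 = 46880 mm².
Direct shear f_v = P/L_w = 254×10³/750 = 338.7 N/mm.
Moment M = P × e = 254×10³ × 155 = 39370000 N·mm; bending f_b = M/S = 839.9 N/mm.
f_max = √(f_v² + f_b²) = √(338.7² + 839.9²) = 905.6 N/mm.
r_n/Ω = (1/2.0) × 0.6 × 480 × (0.707 × 8) = 814.5 N/mm → NOT adequate.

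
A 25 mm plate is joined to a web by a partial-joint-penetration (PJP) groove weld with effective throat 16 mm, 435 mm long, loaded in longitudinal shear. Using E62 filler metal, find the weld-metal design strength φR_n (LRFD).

φR_n ≈ 1940 kN

E62XX → F_EXX = 620 MPa.
Effective throat (given) t_e = 16 mm.
A_we = 16 × 435 = 6960 mm².
F_nw = 0.6 F_EXX = 372 MPa.
φR_n = 0.75 × 372 × 6960 × 10⁻³ = 1942 kN.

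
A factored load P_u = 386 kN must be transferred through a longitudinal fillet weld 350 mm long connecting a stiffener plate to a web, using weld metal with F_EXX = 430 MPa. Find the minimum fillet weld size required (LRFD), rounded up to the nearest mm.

w = 9 mm

Total weld length L = 350 mm.
Required throat t_e = P_u / (φ × 0.6 F_EXX × L) = 386 / (0.75 × 0.6 × 430 × 350 × 10⁻³) = 5.7 mm.
Required leg w = t_e / 0.707 = 8.062 mm → use 9 mm.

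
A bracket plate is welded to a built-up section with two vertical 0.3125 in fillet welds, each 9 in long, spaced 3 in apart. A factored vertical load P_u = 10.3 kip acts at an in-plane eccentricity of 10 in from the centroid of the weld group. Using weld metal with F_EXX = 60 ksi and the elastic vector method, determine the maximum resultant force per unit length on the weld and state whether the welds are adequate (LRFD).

f_max ≈ 3.24 kip/in; adequate

Total weld length L_w = 18 in. Treat welds as unit-width lines.
Polar moment about centroid: J = 2[d³/12 + d(b/2)²] = 2[9³/12 + 9×1.5²] = 162 in³.
Direct shear f_v = P/L_w = 10.3 / 18 = 0.5722 kip/in (vertical).
Torsion M = P·e = 10.3 × 10 = 103 kip·in.
Critical point at (x, y) = (1.5, 4.5) from centroid. f_tx = M·y/J = 2.861 kip/in; f_ty = M·x/J = 0.9537 kip/in.
Resultant f_max = √[f_tx² + (f_v + f_ty)²] = √[2.861² + (0.5722 + 0.9537)²] = 3.243 kip/in.
Capacity per unit length: φr_n = 0.75 × 0.6 × 60 × (0.707 × 0.3125) = 5.965 kip/in.
3.243 ≤ 5.965 → adequate.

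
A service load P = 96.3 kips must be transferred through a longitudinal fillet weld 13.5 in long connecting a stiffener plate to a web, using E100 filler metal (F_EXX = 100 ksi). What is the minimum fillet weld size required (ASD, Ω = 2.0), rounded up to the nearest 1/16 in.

w = 3/8 in

Total weld length L = 13.5 in.
Required throat t_e = P × Ω / (0.6 F_EXX × L) = 96.3 × 2.0 / (0.6 × 100 × 13.5) = 0.2378 in.
Required leg w = t_e / 0.707 = 0.3363 in → use 3/8 in.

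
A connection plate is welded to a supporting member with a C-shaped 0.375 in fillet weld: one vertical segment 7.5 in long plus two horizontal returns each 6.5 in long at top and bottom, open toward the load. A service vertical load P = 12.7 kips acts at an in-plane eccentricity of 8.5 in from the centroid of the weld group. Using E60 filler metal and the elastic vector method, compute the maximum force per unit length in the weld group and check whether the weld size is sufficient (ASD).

f_max ≈ 2.5 kip/in; adequate

E60XX → F_EXX = 60 ksi.
Total weld length L_w = 20.5 in. Treat welds as unit-width lines.
Centroid: x̄ = 2×6.5×3.25 / 20.5 = 2.061 in from the vertical weld.
Polar moment about centroid: J = I_x + I_y = [7.5³/12 + 2×6.5×3.75²] + [7.5×2.061² + 2(6.5³/12 + 6.5×1.189²)] = 314 in³.
Direct shear f_v = P/L_w = 12.7 / 20.5 = 0.6195 kip/in (vertical).
Torsion M = P·e = 12.7 × 8.5 = 107.95 kip·in.
Critical point at (x, y) = (4.439, 3.75) from centroid. f_tx = M·y/J = 1.289 kip/in; f_ty = M·x/J = 1.526 kip/in.
Resultant f_max = √[f_tx² + (f_v + f_ty)²] = √[1.289² + (0.6195 + 1.526)²] = 2.503 kip/in.
Capacity per unit length: r_n/Ω = (1/2.0) × 0.6 × 60 × (0.707 × 0.375) = 4.772 kip/in.
2.503 ≤ 4.772 → adequate.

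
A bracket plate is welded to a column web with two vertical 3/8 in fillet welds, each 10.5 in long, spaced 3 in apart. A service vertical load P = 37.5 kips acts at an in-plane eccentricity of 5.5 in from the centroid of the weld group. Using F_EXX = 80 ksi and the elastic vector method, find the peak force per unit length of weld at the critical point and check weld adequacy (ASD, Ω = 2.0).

f_max ≈ 5.46 kip/in; adequate

Total weld length L_w = 21 in. Treat welds as unit-width lines.
Polar moment about centroid: J = 2[d³/12 + d(b/2)²] = 2[10.5³/12 + 10.5×1.5²] = 240.2 in³.
Direct shear f_v = P/L_w = 37.5 / 21 = 1.786 kip/in (vertical).
Torsion M = P·e = 37.5 × 5.5 = 206.25 kip·in.
Critical point at (x, y) = (1.5, 5.25) from centroid. f_tx = M·y/J = 4.508 kip/in; f_ty = M·x/J = 1.288 kip/in.
Resultant f_max = √[f_tx² + (f_v + f_ty)²] = √[4.508² + (1.786 + 1.288)²] = 5.456 kip/in.
Capacity per unit length: r_n/Ω = (1/2.0) × 0.6 × 80 × (0.707 × 0.375) = 6.363 kip/in.
5.456 ≤ 6.363 → adequate.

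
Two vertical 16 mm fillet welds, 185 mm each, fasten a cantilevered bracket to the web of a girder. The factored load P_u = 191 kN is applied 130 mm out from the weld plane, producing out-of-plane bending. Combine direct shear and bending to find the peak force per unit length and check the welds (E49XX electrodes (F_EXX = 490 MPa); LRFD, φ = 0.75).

f_max ≈ 2240 N/mm; adequate

L_w = 2 × 185 = 370 mm; section modulus (unit throat) S = 2 × L²/6 = 11410 mm².
Direct shear f_v = P/L_w = 191×10³/370 = 516.2 N/mm.
Moment M = P × e = 191×10³ × 130 = 24830000 N·mm; bending f_b = M/S = 2176 N/mm.
f_max = √(f_v² + f_b²) = √(516.2² + 2176²) = 2237 N/mm.
φr_n = 0.75 × 0.6 × 490 × (0.707 × 16) = 2494 N/mm → adequate.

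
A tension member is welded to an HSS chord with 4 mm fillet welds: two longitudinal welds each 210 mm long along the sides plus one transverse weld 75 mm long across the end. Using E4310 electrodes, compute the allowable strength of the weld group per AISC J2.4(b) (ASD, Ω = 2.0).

R_n/Ω ≈ 181 kN

E43XX → F_EXX = 430 MPa.
t_e = 0.707 × 4 = 2.828 mm.
R_nwl = 0.6 × 430 × 2.828 × 420 × 10⁻³ = 306.4 kN (longitudinal, 2 welds).
R_nwt = 0.6 × 430 × 2.828 × 75 × 10⁻³ = 54.72 kN (transverse, base value).
(i) R_nwl + R_nwt = 361.2 kN; (ii) 0.85 R_nwl + 1.5 R_nwt = 342.6 kN.
R_n = max = 361.2 kN [governs: (i)]; R_n/Ω = 180.6 kN.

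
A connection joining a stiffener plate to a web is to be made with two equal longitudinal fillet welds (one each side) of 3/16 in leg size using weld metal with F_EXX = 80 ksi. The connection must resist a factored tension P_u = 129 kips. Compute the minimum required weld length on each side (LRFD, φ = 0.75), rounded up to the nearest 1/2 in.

Throat t_e = 0.707 × 0.1875 = 0.1326 in.
φr_n = 0.75 × 0.6 × 80 × 0.1326 = 4.772 kips/in.
L_req = P_u / φr_n = 129 / 4.772 = 27.03 in total.
Per side: 27.03 / 2 = 13.52 in.
Round up → use L = 14 in on each side.

L = 14 in on each side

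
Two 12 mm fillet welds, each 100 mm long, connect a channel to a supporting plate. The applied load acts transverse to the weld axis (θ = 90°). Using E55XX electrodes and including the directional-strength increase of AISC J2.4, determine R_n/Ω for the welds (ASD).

R_n/Ω ≈ 420 kN

E55XX → F_EXX = 550 MPa.
t_e = 0.707 × 12 = 8.484 mm; A_we = 8.484 × 200 = 1697 mm².
Directional factor: 1.0 + 0.5 sin^1.5(90°) = 1.5.
F_nw = 0.6 × 550 × 1.5 = 495 MPa.
R_n/Ω = (495 × 1697) / 2.0 × 10⁻³ = 420 kN.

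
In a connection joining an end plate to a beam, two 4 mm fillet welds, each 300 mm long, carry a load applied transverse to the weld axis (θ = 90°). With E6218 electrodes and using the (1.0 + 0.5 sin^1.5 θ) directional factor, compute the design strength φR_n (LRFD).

φR_n ≈ 710 kN

E62XX → F_EXX = 620 MPa.
t_e = 0.707 × 4 = 2.828 mm; A_we = 2.828 × 600 = 1697 mm².
Directional factor: 1.0 + 0.5 sin^1.5(90°) = 1.5.
F_nw = 0.6 × 620 × 1.5 = 558 MPa.
φR_n = 0.75 × 558 × 1697 × 10⁻³ = 710.1 kN.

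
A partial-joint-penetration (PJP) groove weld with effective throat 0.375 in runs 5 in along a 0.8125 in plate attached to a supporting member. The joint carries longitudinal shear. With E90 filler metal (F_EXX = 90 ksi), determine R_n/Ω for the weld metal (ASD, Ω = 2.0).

R_n/Ω ≈ 50.6 kips

Effective throat (given) t_e = 0.375 in.
A_we = 0.375 × 5 = 1.875 in².
F_nw = 0.6 F_EXX = 54 ksi.
R_n/Ω = (54 × 1.875) / 2.0 = 50.62 kips.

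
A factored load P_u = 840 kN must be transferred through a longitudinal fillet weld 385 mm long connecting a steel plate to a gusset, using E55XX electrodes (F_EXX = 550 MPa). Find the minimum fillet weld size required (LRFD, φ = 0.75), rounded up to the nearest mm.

w = 13 mm

Total weld length L = 385 mm.
Required throat t_e = P_u / (φ × 0.6 F_EXX × L) = 840 / (0.75 × 0.6 × 550 × 385 × 10⁻³) = 8.815 mm.
Required leg w = t_e / 0.707 = 12.47 mm → use 13 mm.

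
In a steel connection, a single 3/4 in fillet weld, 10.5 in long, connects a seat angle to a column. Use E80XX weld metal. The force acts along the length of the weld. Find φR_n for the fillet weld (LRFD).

φR_n ≈ 200 kip

E80XX → F_EXX = 80 ksi.
Effective throat t_e = 0.707 × 0.75 = 0.5302 in.
Total length L = 10.5 in; A_we = 0.5302 × 10.5 = 5.568 in².
F_nw = 0.6 F_EXX = 0.6 × 80 = 48 ksi.
φR_n = 0.75 × 48 × 5.568 = 200.4 kip.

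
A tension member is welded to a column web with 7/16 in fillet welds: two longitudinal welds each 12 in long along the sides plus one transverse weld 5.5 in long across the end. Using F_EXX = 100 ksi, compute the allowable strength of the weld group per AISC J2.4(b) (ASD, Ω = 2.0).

t_e = 0.707 × 0.4375 = 0.3093 in.
R_nwl = 0.6 × 100 × 0.3093 × 24 = 445.4 kip (longitudinal, 2 welds).
R_nwt = 0.6 × 100 × 0.3093 × 5.5 = 102.1 kip (transverse, base value).
(i) R_nwl + R_nwt = 547.5 kip; (ii) 0.85 R_nwl + 1.5 R_nwt = 531.7 kip.
R_n = max = 547.5 kip [governs: (i)]; R_n/Ω = 273.7 kip.

R_n/Ω ≈ 274 kip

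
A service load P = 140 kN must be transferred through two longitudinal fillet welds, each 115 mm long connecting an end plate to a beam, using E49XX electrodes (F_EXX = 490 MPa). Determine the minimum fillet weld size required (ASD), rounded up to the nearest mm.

w = 6 mm

Total weld length L = 230 mm.
Required throat t_e = P × Ω / (0.6 F_EXX × L) = 140 × 2.0 / (0.6 × 490 × 230 × 10⁻³) = 4.141 mm.
Required leg w = t_e / 0.707 = 5.857 mm → use 6 mm.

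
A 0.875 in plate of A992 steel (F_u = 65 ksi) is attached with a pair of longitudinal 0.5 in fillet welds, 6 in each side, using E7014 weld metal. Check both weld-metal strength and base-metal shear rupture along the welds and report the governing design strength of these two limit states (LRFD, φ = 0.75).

E70XX → F_EXX = 70 ksi.
t_e = 0.707 × 0.5 = 0.3535 in; L = 12 in.
Weld metal: φR_n = 0.75 × 0.6 × 70 × 0.3535 × 12 = 133.6 kip.
Base metal (shear rupture): φR_n = 0.75 × 0.6 × 65 × 0.875 × 12 = 307.1 kip.
Governing: weld metal.

φR_n ≈ 134 kip (weld metal governs)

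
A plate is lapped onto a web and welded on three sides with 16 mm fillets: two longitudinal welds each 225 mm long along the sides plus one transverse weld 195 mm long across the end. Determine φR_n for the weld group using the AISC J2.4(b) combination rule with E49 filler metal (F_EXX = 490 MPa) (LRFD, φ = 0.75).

φR_n ≈ 1680 kN

t_e = 0.707 × 16 = 11.31 mm.
R_nwl = 0.6 × 490 × 11.31 × 450 × 10⁻³ = 1497 kN (longitudinal, 2 welds).
R_nwt = 0.6 × 490 × 11.31 × 195 × 10⁻³ = 648.5 kN (transverse, base value).
(i) R_nwl + R_nwt = 2145 kN; (ii) 0.85 R_nwl + 1.5 R_nwt = 2245 kN.
R_n = max = 2245 kN [governs: (ii)]; φR_n = 1684 kN.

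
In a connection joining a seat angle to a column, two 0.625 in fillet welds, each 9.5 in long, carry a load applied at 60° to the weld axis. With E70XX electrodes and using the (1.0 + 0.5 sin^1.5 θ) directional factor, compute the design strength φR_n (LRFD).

φR_n ≈ 371 kips

E70XX → F_EXX = 70 ksi.
t_e = 0.707 × 0.625 = 0.4419 in; A_we = 0.4419 × 19 = 8.396 in².
Directional factor: 1.0 + 0.5 sin^1.5(60°) = 1.403.
F_nw = 0.6 × 70 × 1.403 = 58.92 ksi.
φR_n = 0.75 × 58.92 × 8.396 = 371 kips.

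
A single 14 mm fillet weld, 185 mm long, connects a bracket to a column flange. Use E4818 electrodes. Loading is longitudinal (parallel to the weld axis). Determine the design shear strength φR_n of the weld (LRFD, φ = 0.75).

φR_n ≈ 396 kN

E48XX → F_EXX = 480 MPa.
Effective throat t_e = 0.707 × 14 = 9.898 mm.
Total length L = 185 mm; A_we = 9.898 × 185 = 1831 mm².
F_nw = 0.6 F_EXX = 0.6 × 480 = 288 MPa.
φR_n = 0.75 × 288 × 1831 × 10⁻³ = 395.5 kN.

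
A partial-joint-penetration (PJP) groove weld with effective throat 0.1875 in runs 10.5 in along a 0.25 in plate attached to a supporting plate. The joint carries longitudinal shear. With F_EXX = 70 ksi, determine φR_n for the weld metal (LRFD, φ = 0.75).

φR_n ≈ 62 kips

Effective throat (given) t_e = 0.1875 in.
A_we = 0.1875 × 10.5 = 1.969 in².
F_nw = 0.6 F_EXX = 42 ksi.
φR_n = 0.75 × 42 × 1.969 = 62.02 kips.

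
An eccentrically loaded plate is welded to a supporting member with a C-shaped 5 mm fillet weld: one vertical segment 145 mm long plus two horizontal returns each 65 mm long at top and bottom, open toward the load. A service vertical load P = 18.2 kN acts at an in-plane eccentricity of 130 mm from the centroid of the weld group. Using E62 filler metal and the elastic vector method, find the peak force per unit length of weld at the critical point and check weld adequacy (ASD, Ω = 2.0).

f_max ≈ 241 N/mm; adequate

E62XX → F_EXX = 620 MPa.
Total weld length L_w = 275 mm. Treat welds as unit-width lines.
Centroid: x̄ = 2×65×32.5 / 275 = 15.36 mm from the vertical weld.
Polar moment about centroid: J = I_x + I_y = [145³/12 + 2×65×72.5²] + [145×15.36² + 2(65³/12 + 65×17.14²)] = 1056000 mm³.
Direct shear f_v = P/L_w = 18.2×10³ / 275 = 66.18 N/mm (vertical).
Torsion M = P·e = 18.2×10³ × 130 = 2366000 N·mm.
Critical point at (x, y) = (49.64, 72.5) from centroid. f_tx = M·y/J = 162.5 N/mm; f_ty = M·x/J = 111.3 N/mm.
Resultant f_max = √[f_tx² + (f_v + f_ty)²] = √[162.5² + (66.18 + 111.3)²] = 240.6 N/mm.
Capacity per unit length: r_n/Ω = (1/2.0) × 0.6 × 620 × (0.707 × 5) = 657.5 N/mm.
240.6 ≤ 657.5 → adequate.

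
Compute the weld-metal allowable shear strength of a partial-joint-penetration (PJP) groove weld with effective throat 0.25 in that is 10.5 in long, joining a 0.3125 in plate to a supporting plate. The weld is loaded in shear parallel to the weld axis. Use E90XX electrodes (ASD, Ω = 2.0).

E90XX → F_EXX = 90 ksi.
Effective throat (given) t_e = 0.25 in.
A_we = 0.25 × 10.5 = 2.625 in².
F_nw = 0.6 F_EXX = 54 ksi.
R_n/Ω = (54 × 2.625) / 2.0 = 70.88 kips.

R_n/Ω ≈ 70.9 kips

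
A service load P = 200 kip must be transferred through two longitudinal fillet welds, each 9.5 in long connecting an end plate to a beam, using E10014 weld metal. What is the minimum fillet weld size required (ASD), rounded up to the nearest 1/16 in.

E100XX → F_EXX = 100 ksi.
Total weld length L = 19 in.
Required throat t_e = P × Ω / (0.6 F_EXX × L) = 200 × 2.0 / (0.6 × 100 × 19) = 0.3509 in.
Required leg w = t_e / 0.707 = 0.4963 in → use 1/2 in.

w = 1/2 in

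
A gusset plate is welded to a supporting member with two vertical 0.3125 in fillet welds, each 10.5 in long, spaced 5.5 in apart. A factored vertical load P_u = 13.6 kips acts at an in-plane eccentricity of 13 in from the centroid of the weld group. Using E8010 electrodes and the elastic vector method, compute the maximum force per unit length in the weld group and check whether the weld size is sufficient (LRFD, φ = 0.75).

f_max ≈ 3.33 kip/in; adequate

E80XX → F_EXX = 80 ksi.
Total weld length L_w = 21 in. Treat welds as unit-width lines.
Polar moment about centroid: J = 2[d³/12 + d(b/2)²] = 2[10.5³/12 + 10.5×2.75²] = 351.8 in³.
Direct shear f_v = P/L_w = 13.6 / 21 = 0.6476 kip/in (vertical).
Torsion M = P·e = 13.6 × 13 = 176.8 kip·in.
Critical point at (x, y) = (2.75, 5.25) from centroid. f_tx = M·y/J = 2.639 kip/in; f_ty = M·x/J = 1.382 kip/in.
Resultant f_max = √[f_tx² + (f_v + f_ty)²] = √[2.639² + (0.6476 + 1.382)²] = 3.329 kip/in.
Capacity per unit length: φr_n = 0.75 × 0.6 × 80 × (0.707 × 0.3125) = 7.954 kip/in.
3.329 ≤ 7.954 → adequate.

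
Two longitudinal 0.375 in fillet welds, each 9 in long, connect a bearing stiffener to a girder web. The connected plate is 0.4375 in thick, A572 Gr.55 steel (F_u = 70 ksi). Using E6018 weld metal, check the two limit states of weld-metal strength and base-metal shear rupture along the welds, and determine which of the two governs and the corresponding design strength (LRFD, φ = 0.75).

φR_n ≈ 129 kip (weld metal governs)

E60XX → F_EXX = 60 ksi.
t_e = 0.707 × 0.375 = 0.2651 in; L = 18 in.
Weld metal: φR_n = 0.75 × 0.6 × 60 × 0.2651 × 18 = 128.9 kip.
Base metal (shear rupture): φR_n = 0.75 × 0.6 × 70 × 0.4375 × 18 = 248.1 kip.
Governing: weld metal.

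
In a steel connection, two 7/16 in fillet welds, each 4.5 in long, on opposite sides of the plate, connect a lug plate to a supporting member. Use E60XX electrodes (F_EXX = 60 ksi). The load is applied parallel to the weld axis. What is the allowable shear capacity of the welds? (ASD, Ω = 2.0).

R_n/Ω ≈ 50.1 kip

Effective throat t_e = 0.707 × 0.4375 = 0.3093 in.
Total length L = 9 in; A_we = 0.3093 × 9 = 2.784 in².
F_nw = 0.6 F_EXX = 0.6 × 60 = 36 ksi.
R_n = 36 × 2.784 = 100.2 kip; R_n/Ω = 100.2/2.0 = 50.11 kip.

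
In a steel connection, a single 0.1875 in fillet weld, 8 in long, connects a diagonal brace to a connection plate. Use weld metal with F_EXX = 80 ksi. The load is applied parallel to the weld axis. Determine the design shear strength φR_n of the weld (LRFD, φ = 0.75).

φR_n ≈ 38.2 kips

Effective throat t_e = 0.707 × 0.1875 = 0.1326 in.
Total length L = 8 in; A_we = 0.1326 × 8 = 1.06 in².
F_nw = 0.6 F_EXX = 0.6 × 80 = 48 ksi.
φR_n = 0.75 × 48 × 1.06 = 38.18 kips.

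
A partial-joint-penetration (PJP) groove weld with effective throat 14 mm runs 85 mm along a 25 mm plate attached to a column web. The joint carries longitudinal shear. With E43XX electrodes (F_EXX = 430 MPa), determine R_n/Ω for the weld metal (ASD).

R_n/Ω ≈ 154 kN

Effective throat (given) t_e = 14 mm.
A_we = 14 × 85 = 1190 mm².
F_nw = 0.6 F_EXX = 258 MPa.
R_n/Ω = (258 × 1190) / 2.0 × 10⁻³ = 153.5 kN.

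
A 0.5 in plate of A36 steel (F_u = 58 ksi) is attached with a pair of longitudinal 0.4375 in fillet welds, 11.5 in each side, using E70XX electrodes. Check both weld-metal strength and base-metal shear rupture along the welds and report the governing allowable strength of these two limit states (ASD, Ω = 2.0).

E70XX → F_EXX = 70 ksi.
t_e = 0.707 × 0.4375 = 0.3093 in; L = 23 in.
Weld metal: R_n/Ω = (1/2.0) × 0.6 × 70 × 0.3093 × 23 = 149.4 kip.
Base metal (shear rupture): R_n/Ω = (1/2.0) × 0.6 × 58 × 0.5 × 23 = 200.1 kip.
Governing: weld metal.

R_n/Ω ≈ 149 kip (weld metal governs)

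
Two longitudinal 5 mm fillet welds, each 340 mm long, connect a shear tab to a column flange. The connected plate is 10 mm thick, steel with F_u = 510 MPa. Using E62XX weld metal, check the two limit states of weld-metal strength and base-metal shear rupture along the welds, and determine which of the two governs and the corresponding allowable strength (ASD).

R_n/Ω ≈ 447 kN (weld metal governs)

E62XX → F_EXX = 620 MPa.
t_e = 0.707 × 5 = 3.535 mm; L = 680 mm.
Weld metal: R_n/Ω = (1/2.0) × 0.6 × 620 × 3.535 × 680 × 10⁻³ = 447.1 kN.
Base metal (shear rupture): R_n/Ω = (1/2.0) × 0.6 × 510 × 10 × 680 × 10⁻³ = 1040 kN.
Governing: weld metal.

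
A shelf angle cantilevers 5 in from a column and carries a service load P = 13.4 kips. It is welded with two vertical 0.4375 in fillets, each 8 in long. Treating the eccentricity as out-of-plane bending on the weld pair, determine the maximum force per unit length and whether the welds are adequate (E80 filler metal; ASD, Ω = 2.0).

E80XX → F_EXX = 80 ksi.
L_w = 2 × 8 = 16 in; section modulus (unit throat) S = 2 × L²/6 = 21.33 in².
Direct shear f_v = P/L_w = 13.4/16 = 0.8375 kip/in.
Moment M = P × e = 13.4 × 5 = 67 kip·in; bending f_b = M/S = 3.141 kip/in.
f_max = √(f_v² + f_b²) = √(0.8375² + 3.141²) = 3.25 kip/in.
r_n/Ω = (1/2.0) × 0.6 × 80 × (0.707 × 0.4375) = 7.423 kip/in → adequate.

f_max ≈ 3.25 kip/in; adequate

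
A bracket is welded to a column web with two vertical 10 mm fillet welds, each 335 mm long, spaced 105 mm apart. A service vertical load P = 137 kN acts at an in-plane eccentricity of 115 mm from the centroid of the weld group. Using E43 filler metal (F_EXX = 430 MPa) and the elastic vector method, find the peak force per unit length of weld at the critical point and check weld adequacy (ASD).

f_max ≈ 447 N/mm; adequate

Total weld length L_w = 670 mm. Treat welds as unit-width lines.
Polar moment about centroid: J = 2[d³/12 + d(b/2)²] = 2[335³/12 + 335×52.5²] = 8113000 mm³.
Direct shear f_v = P/L_w = 137×10³ / 670 = 204.5 N/mm (vertical).
Torsion M = P·e = 137×10³ × 115 = 15755000 N·mm.
Critical point at (x, y) = (52.5, 167.5) from centroid. f_tx = M·y/J = 325.3 N/mm; f_ty = M·x/J = 102 N/mm.
Resultant f_max = √[f_tx² + (f_v + f_ty)²] = √[325.3² + (204.5 + 102)²] = 446.9 N/mm.
Capacity per unit length: r_n/Ω = (1/2.0) × 0.6 × 430 × (0.707 × 10) = 912 N/mm.
446.9 ≤ 912 → adequate.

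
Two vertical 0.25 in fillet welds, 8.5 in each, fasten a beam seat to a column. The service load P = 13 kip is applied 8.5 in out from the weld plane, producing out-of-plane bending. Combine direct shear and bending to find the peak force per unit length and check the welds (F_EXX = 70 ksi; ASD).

f_max ≈ 4.65 kip/in; NOT adequate

L_w = 2 × 8.5 = 17 in; section modulus (unit throat) S = 2 × L²/6 = 24.08 in².
Direct shear f_v = P/L_w = 13/17 = 0.7647 kip/in.
Moment M = P × e = 13 × 8.5 = 110.5 kip·in; bending f_b = M/S = 4.588 kip/in.
f_max = √(f_v² + f_b²) = √(0.7647² + 4.588²) = 4.652 kip/in.
r_n/Ω = (1/2.0) × 0.6 × 70 × (0.707 × 0.25) = 3.712 kip/in → NOT adequate.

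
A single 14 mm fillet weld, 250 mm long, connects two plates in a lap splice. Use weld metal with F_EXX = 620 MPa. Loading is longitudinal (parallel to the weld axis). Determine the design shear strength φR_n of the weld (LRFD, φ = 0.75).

φR_n ≈ 690 kN

Effective throat t_e = 0.707 × 14 = 9.898 mm.
Total length L = 250 mm; A_we = 9.898 × 250 = 2474 mm².
F_nw = 0.6 F_EXX = 0.6 × 620 = 372 MPa.
φR_n = 0.75 × 372 × 2474 × 10⁻³ = 690.4 kN.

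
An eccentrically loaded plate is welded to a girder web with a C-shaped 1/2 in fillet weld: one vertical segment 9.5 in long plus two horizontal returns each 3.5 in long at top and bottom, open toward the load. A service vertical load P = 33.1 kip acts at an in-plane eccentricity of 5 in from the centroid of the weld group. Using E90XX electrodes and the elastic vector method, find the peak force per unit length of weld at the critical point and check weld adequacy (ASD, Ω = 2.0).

E90XX → F_EXX = 90 ksi.
Total weld length L_w = 16.5 in. Treat welds as unit-width lines.
Centroid: x̄ = 2×3.5×1.75 / 16.5 = 0.7424 in from the vertical weld.
Polar moment about centroid: J = I_x + I_y = [9.5³/12 + 2×3.5×4.75²] + [9.5×0.7424² + 2(3.5³/12 + 3.5×1.008²)] = 248.9 in³.
Direct shear f_v = P/L_w = 33.1 / 16.5 = 2.006 kip/in (vertical).
Torsion M = P·e = 33.1 × 5 = 165.5 kip·in.
Critical point at (x, y) = (2.758, 4.75) from centroid. f_tx = M·y/J = 3.159 kip/in; f_ty = M·x/J = 1.834 kip/in.
Resultant f_max = √[f_tx² + (f_v + f_ty)²] = √[3.159² + (2.006 + 1.834)²] = 4.972 kip/in.
Capacity per unit length: r_n/Ω = (1/2.0) × 0.6 × 90 × (0.707 × 0.5) = 9.544 kip/in.
4.972 ≤ 9.544 → adequate.

f_max ≈ 4.97 kip/in; adequate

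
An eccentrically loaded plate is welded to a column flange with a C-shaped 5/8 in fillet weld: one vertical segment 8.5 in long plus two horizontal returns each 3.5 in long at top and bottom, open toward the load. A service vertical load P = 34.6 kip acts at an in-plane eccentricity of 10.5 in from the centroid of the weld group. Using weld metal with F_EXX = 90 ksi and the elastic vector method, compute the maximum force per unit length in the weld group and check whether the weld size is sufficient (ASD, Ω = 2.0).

f_max ≈ 10.7 kip/in; adequate

Total weld length L_w = 15.5 in. Treat welds as unit-width lines.
Centroid: x̄ = 2×3.5×1.75 / 15.5 = 0.7903 in from the vertical weld.
Polar moment about centroid: J = I_x + I_y = [8.5³/12 + 2×3.5×4.25²] + [8.5×0.7903² + 2(3.5³/12 + 3.5×0.9597²)] = 196.5 in³.
Direct shear f_v = P/L_w = 34.6 / 15.5 = 2.232 kip/in (vertical).
Torsion M = P·e = 34.6 × 10.5 = 363.3 kip·in.
Critical point at (x, y) = (2.71, 4.25) from centroid. f_tx = M·y/J = 7.857 kip/in; f_ty = M·x/J = 5.009 kip/in.
Resultant f_max = √[f_tx² + (f_v + f_ty)²] = √[7.857² + (2.232 + 5.009)²] = 10.69 kip/in.
Capacity per unit length: r_n/Ω = (1/2.0) × 0.6 × 90 × (0.707 × 0.625) = 11.93 kip/in.
10.69 ≤ 11.93 → adequate.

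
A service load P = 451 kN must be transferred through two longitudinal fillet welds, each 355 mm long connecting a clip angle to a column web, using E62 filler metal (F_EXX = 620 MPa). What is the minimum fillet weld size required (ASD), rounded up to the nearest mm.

Total weld length L = 710 mm.
Required throat t_e = P × Ω / (0.6 F_EXX × L) = 451 × 2.0 / (0.6 × 620 × 710 × 10⁻³) = 3.415 mm.
Required leg w = t_e / 0.707 = 4.83 mm → use 5 mm.

w = 5 mm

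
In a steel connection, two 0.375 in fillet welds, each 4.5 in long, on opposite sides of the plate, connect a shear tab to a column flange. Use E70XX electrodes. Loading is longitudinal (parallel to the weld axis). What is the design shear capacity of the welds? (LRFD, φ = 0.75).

E70XX → F_EXX = 70 ksi.
Effective throat t_e = 0.707 × 0.375 = 0.2651 in.
Total length L = 9 in; A_we = 0.2651 × 9 = 2.386 in².
F_nw = 0.6 F_EXX = 0.6 × 70 = 42 ksi.
φR_n = 0.75 × 42 × 2.386 = 75.16 kips.

φR_n ≈ 75.2 kips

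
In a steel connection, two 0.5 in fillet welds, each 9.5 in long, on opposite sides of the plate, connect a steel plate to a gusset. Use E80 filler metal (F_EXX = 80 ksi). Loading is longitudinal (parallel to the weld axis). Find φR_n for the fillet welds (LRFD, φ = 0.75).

φR_n ≈ 242 kips

Effective throat t_e = 0.707 × 0.5 = 0.3535 in.
Total length L = 19 in; A_we = 0.3535 × 19 = 6.716 in².
F_nw = 0.6 F_EXX = 0.6 × 80 = 48 ksi.
φR_n = 0.75 × 48 × 6.716 = 241.8 kips.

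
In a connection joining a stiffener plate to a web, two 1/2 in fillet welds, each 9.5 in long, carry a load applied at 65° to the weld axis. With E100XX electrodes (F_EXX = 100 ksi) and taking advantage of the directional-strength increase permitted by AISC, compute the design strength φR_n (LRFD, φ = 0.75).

t_e = 0.707 × 0.5 = 0.3535 in; A_we = 0.3535 × 19 = 6.716 in².
Directional factor: 1.0 + 0.5 sin^1.5(65°) = 1.431.
F_nw = 0.6 × 100 × 1.431 = 85.88 ksi.
φR_n = 0.75 × 85.88 × 6.716 = 432.6 kip.

φR_n ≈ 433 kip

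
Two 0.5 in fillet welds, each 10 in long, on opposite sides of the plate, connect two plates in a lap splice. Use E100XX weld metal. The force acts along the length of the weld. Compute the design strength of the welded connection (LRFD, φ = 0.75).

φR_n ≈ 318 kip

E100XX → F_EXX = 100 ksi.
Effective throat t_e = 0.707 × 0.5 = 0.3535 in.
Total length L = 20 in; A_we = 0.3535 × 20 = 7.07 in².
F_nw = 0.6 F_EXX = 0.6 × 100 = 60 ksi.
φR_n = 0.75 × 60 × 7.07 = 318.1 kip.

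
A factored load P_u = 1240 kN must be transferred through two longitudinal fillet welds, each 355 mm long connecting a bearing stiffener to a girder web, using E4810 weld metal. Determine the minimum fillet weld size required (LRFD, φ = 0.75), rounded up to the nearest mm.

w = 12 mm

E48XX → F_EXX = 480 MPa.
Total weld length L = 710 mm.
Required throat t_e = P_u / (φ × 0.6 F_EXX × L) = 1240 / (0.75 × 0.6 × 480 × 710 × 10⁻³) = 8.086 mm.
Required leg w = t_e / 0.707 = 11.44 mm → use 12 mm.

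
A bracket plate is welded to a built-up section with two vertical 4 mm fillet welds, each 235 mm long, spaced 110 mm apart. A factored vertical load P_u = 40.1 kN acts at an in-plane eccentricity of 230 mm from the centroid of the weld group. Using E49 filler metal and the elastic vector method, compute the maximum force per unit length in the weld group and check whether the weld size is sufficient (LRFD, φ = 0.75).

f_max ≈ 378 N/mm; adequate

E49XX → F_EXX = 490 MPa.
Total weld length L_w = 470 mm. Treat welds as unit-width lines.
Polar moment about centroid: J = 2[d³/12 + d(b/2)²] = 2[235³/12 + 235×55²] = 3585000 mm³.
Direct shear f_v = P/L_w = 40.1×10³ / 470 = 85.32 N/mm (vertical).
Torsion M = P·e = 40.1×10³ × 230 = 9223000 N·mm.
Critical point at (x, y) = (55, 117.5) from centroid. f_tx = M·y/J = 302.3 N/mm; f_ty = M·x/J = 141.5 N/mm.
Resultant f_max = √[f_tx² + (f_v + f_ty)²] = √[302.3² + (85.32 + 141.5)²] = 377.9 N/mm.
Capacity per unit length: φr_n = 0.75 × 0.6 × 490 × (0.707 × 4) = 623.6 N/mm.
377.9 ≤ 623.6 → adequate.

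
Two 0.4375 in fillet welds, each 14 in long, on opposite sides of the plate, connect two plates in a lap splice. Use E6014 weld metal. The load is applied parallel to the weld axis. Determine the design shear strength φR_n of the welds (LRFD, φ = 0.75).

E60XX → F_EXX = 60 ksi.
Effective throat t_e = 0.707 × 0.4375 = 0.3093 in.
Total length L = 28 in; A_we = 0.3093 × 28 = 8.661 in².
F_nw = 0.6 F_EXX = 0.6 × 60 = 36 ksi.
φR_n = 0.75 × 36 × 8.661 = 233.8 kips.

φR_n ≈ 234 kips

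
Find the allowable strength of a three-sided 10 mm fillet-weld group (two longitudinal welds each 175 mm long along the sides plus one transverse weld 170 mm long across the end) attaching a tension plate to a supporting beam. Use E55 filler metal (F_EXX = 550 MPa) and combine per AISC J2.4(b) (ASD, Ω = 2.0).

t_e = 0.707 × 10 = 7.07 mm.
R_nwl = 0.6 × 550 × 7.07 × 350 × 10⁻³ = 816.6 kN (longitudinal, 2 welds).
R_nwt = 0.6 × 550 × 7.07 × 170 × 10⁻³ = 396.6 kN (transverse, base value).
(i) R_nwl + R_nwt = 1213 kN; (ii) 0.85 R_nwl + 1.5 R_nwt = 1289 kN.
R_n = max = 1289 kN [governs: (ii)]; R_n/Ω = 644.5 kN.

R_n/Ω ≈ 645 kN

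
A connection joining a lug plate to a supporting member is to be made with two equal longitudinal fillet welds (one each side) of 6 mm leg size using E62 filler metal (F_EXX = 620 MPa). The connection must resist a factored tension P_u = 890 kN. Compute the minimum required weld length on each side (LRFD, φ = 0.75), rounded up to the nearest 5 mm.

L = 380 mm on each side

Throat t_e = 0.707 × 6 = 4.242 mm.
φr_n = 0.75 × 0.6 × 620 × 4.242 × 10⁻³ = 1.184 kN/mm.
L_req = P_u / φr_n = 890 / 1.184 = 752 mm total.
Per side: 752 / 2 = 376 mm.
Round up → use L = 380 mm on each side.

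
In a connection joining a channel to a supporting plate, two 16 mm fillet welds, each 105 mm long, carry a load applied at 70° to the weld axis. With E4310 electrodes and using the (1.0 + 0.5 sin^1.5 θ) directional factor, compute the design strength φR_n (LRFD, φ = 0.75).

E43XX → F_EXX = 430 MPa.
t_e = 0.707 × 16 = 11.31 mm; A_we = 11.31 × 210 = 2376 mm².
Directional factor: 1.0 + 0.5 sin^1.5(70°) = 1.455.
F_nw = 0.6 × 430 × 1.455 = 375.5 MPa.
φR_n = 0.75 × 375.5 × 2376 × 10⁻³ = 669 kN.

φR_n ≈ 669 kN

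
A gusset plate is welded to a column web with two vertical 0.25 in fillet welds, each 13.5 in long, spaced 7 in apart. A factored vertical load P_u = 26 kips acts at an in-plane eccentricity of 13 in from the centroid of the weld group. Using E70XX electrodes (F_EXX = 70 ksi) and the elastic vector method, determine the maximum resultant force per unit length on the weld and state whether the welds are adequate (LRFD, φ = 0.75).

Total weld length L_w = 27 in. Treat welds as unit-width lines.
Polar moment about centroid: J = 2[d³/12 + d(b/2)²] = 2[13.5³/12 + 13.5×3.5²] = 740.8 in³.
Direct shear f_v = P/L_w = 26 / 27 = 0.963 kip/in (vertical).
Torsion M = P·e = 26 × 13 = 338 kip·in.
Critical point at (x, y) = (3.5, 6.75) from centroid. f_tx = M·y/J = 3.08 kip/in; f_ty = M·x/J = 1.597 kip/in.
Resultant f_max = √[f_tx² + (f_v + f_ty)²] = √[3.08² + (0.963 + 1.597)²] = 4.005 kip/in.
Capacity per unit length: φr_n = 0.75 × 0.6 × 70 × (0.707 × 0.25) = 5.568 kip/in.
4.005 ≤ 5.568 → adequate.

f_max ≈ 4 kip/in; adequate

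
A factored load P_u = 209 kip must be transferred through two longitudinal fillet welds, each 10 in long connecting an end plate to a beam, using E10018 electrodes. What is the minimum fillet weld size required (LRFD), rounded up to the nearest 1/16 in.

w = 3/8 in

E100XX → F_EXX = 100 ksi.
Total weld length L = 20 in.
Required throat t_e = P_u / (φ × 0.6 F_EXX × L) = 209 / (0.75 × 0.6 × 100 × 20) = 0.2322 in.
Required leg w = t_e / 0.707 = 0.3285 in → use 3/8 in.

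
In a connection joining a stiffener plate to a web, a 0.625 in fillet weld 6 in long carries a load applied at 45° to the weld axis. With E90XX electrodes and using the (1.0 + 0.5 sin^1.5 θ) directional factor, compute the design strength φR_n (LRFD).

φR_n ≈ 139 kips

E90XX → F_EXX = 90 ksi.
t_e = 0.707 × 0.625 = 0.4419 in; A_we = 0.4419 × 6 = 2.651 in².
Directional factor: 1.0 + 0.5 sin^1.5(45°) = 1.297.
F_nw = 0.6 × 90 × 1.297 = 70.05 ksi.
φR_n = 0.75 × 70.05 × 2.651 = 139.3 kips.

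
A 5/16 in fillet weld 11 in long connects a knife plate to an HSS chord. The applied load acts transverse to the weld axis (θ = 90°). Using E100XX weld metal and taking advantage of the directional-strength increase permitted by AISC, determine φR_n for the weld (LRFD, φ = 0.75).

E100XX → F_EXX = 100 ksi.
t_e = 0.707 × 0.3125 = 0.2209 in; A_we = 0.2209 × 11 = 2.43 in².
Directional factor: 1.0 + 0.5 sin^1.5(90°) = 1.5.
F_nw = 0.6 × 100 × 1.5 = 90 ksi.
φR_n = 0.75 × 90 × 2.43 = 164 kip.

φR_n ≈ 164 kip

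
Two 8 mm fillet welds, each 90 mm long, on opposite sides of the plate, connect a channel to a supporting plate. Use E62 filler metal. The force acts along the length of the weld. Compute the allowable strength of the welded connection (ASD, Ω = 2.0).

R_n/Ω ≈ 189 kN

E62XX → F_EXX = 620 MPa.
Effective throat t_e = 0.707 × 8 = 5.656 mm.
Total length L = 180 mm; A_we = 5.656 × 180 = 1018 mm².
F_nw = 0.6 F_EXX = 0.6 × 620 = 372 MPa.
R_n = 372 × 1018 × 10⁻³ = 378.7 kN; R_n/Ω = 378.7/2.0 = 189.4 kN.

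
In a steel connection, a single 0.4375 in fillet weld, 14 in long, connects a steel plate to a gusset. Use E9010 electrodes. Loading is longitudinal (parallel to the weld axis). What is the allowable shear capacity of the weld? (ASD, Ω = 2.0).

E90XX → F_EXX = 90 ksi.
Effective throat t_e = 0.707 × 0.4375 = 0.3093 in.
Total length L = 14 in; A_we = 0.3093 × 14 = 4.33 in².
F_nw = 0.6 F_EXX = 0.6 × 90 = 54 ksi.
R_n = 54 × 4.33 = 233.8 kip; R_n/Ω = 233.8/2.0 = 116.9 kip.

R_n/Ω ≈ 117 kip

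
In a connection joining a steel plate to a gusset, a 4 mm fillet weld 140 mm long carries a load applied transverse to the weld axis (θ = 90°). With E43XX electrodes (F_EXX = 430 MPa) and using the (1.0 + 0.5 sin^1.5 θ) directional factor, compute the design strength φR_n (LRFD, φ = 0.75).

φR_n ≈ 115 kN

t_e = 0.707 × 4 = 2.828 mm; A_we = 2.828 × 140 = 395.9 mm².
Directional factor: 1.0 + 0.5 sin^1.5(90°) = 1.5.
F_nw = 0.6 × 430 × 1.5 = 387 MPa.
φR_n = 0.75 × 387 × 395.9 × 10⁻³ = 114.9 kN.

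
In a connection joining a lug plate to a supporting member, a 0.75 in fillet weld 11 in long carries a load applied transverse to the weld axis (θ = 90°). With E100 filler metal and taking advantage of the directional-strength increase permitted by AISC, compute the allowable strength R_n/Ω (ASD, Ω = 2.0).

R_n/Ω ≈ 262 kips

E100XX → F_EXX = 100 ksi.
t_e = 0.707 × 0.75 = 0.5302 in; A_we = 0.5302 × 11 = 5.833 in².
Directional factor: 1.0 + 0.5 sin^1.5(90°) = 1.5.
F_nw = 0.6 × 100 × 1.5 = 90 ksi.
R_n/Ω = (90 × 5.833) / 2.0 = 262.5 kips.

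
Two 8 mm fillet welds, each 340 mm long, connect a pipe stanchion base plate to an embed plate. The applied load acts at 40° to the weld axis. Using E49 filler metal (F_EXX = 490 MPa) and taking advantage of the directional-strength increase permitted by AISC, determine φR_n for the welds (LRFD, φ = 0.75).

φR_n ≈ 1070 kN

t_e = 0.707 × 8 = 5.656 mm; A_we = 5.656 × 680 = 3846 mm².
Directional factor: 1.0 + 0.5 sin^1.5(40°) = 1.258.
F_nw = 0.6 × 490 × 1.258 = 369.8 MPa.
φR_n = 0.75 × 369.8 × 3846 × 10⁻³ = 1067 kN.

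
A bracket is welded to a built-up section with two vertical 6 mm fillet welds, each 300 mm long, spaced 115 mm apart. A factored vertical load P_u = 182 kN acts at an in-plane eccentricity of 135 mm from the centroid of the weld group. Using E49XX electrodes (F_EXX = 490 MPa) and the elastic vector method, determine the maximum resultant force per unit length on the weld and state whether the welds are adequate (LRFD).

f_max ≈ 771 N/mm; adequate

Total weld length L_w = 600 mm. Treat welds as unit-width lines.
Polar moment about centroid: J = 2[d³/12 + d(b/2)²] = 2[300³/12 + 300×57.5²] = 6484000 mm³.
Direct shear f_v = P/L_w = 182×10³ / 600 = 303.3 N/mm (vertical).
Torsion M = P·e = 182×10³ × 135 = 24570000 N·mm.
Critical point at (x, y) = (57.5, 150) from centroid. f_tx = M·y/J = 568.4 N/mm; f_ty = M·x/J = 217.9 N/mm.
Resultant f_max = √[f_tx² + (f_v + f_ty)²] = √[568.4² + (303.3 + 217.9)²] = 771.2 N/mm.
Capacity per unit length: φr_n = 0.75 × 0.6 × 490 × (0.707 × 6) = 935.4 N/mm.
771.2 ≤ 935.4 → adequate.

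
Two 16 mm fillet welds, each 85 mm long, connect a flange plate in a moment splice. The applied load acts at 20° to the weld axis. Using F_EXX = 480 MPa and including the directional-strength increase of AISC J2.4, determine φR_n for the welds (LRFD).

t_e = 0.707 × 16 = 11.31 mm; A_we = 11.31 × 170 = 1923 mm².
Directional factor: 1.0 + 0.5 sin^1.5(20°) = 1.1.
F_nw = 0.6 × 480 × 1.1 = 316.8 MPa.
φR_n = 0.75 × 316.8 × 1923 × 10⁻³ = 456.9 kN.

φR_n ≈ 457 kN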